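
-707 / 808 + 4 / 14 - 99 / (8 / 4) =-2805 / 56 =-50.09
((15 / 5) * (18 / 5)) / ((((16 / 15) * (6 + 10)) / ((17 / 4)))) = 1377 / 512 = 2.69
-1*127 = -127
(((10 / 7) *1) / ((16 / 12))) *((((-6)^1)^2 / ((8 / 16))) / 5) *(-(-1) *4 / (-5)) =-432 / 35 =-12.34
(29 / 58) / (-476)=-1 / 952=-0.00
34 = 34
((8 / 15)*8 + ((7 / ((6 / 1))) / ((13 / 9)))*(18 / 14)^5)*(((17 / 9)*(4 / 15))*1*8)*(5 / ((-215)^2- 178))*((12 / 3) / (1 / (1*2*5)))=14475772544 / 116418465891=0.12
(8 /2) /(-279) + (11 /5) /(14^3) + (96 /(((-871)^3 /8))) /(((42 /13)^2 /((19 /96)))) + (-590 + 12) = -961217289539701 /1662966749080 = -578.01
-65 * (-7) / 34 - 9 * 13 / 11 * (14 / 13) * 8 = -29267 / 374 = -78.25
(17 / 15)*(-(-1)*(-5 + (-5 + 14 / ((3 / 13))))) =2584 / 45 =57.42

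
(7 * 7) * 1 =49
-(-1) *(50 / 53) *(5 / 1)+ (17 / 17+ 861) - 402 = 24630 / 53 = 464.72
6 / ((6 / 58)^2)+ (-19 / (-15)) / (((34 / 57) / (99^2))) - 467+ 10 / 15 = 10662593 / 510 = 20907.05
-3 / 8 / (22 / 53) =-0.90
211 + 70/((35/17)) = 245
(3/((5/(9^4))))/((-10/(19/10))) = -373977/500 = -747.95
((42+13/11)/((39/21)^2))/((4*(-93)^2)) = 23275/64313964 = 0.00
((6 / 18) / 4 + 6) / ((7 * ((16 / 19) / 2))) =1387 / 672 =2.06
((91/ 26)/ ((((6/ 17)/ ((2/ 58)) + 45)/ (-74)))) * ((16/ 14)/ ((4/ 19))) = -23902/ 939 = -25.45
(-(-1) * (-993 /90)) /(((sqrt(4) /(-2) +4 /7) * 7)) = 331 /90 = 3.68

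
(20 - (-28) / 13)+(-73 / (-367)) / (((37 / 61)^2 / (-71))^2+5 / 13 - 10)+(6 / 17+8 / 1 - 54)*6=-178144026218343681857 / 707625012601567424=-251.75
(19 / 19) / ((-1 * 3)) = -1 / 3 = -0.33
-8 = -8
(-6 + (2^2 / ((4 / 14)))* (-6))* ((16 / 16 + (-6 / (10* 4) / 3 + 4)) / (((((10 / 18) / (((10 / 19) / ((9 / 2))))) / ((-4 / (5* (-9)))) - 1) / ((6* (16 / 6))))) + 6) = -567108 / 839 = -675.93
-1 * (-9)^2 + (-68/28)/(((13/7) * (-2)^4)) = -16865/208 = -81.08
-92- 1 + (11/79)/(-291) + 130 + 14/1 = 1172428/22989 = 51.00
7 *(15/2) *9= 945/2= 472.50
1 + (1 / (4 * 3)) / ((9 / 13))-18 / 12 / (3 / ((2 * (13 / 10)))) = -97 / 540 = -0.18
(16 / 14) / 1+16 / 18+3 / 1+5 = 632 / 63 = 10.03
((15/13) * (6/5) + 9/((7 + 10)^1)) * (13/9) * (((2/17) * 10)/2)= 470/289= 1.63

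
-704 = -704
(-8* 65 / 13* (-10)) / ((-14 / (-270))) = 54000 / 7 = 7714.29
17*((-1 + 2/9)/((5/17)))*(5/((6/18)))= -2023/3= -674.33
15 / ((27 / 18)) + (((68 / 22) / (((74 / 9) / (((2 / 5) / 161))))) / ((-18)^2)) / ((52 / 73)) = 3066664841 / 306666360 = 10.00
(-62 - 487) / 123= -183 / 41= -4.46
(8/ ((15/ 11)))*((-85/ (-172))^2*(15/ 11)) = 7225/ 3698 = 1.95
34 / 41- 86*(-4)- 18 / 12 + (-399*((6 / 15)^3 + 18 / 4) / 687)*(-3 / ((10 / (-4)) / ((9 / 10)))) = 9989500027 / 29340625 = 340.47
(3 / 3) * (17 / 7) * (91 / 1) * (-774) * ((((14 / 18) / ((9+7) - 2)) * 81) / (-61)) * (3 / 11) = 2309229 / 671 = 3441.47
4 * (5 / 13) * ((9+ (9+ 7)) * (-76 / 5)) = -7600 / 13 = -584.62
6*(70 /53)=420 /53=7.92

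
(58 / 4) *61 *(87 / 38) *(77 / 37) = 4214.27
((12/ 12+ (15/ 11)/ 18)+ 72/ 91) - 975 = -973.13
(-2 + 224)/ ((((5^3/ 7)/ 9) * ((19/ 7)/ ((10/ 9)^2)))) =14504/ 285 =50.89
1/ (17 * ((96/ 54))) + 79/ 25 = 21713/ 6800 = 3.19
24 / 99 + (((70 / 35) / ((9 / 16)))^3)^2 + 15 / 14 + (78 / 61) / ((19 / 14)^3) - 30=68220115077397543 / 34242574975686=1992.26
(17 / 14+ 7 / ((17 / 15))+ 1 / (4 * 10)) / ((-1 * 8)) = -35299 / 38080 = -0.93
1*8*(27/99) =24/11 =2.18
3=3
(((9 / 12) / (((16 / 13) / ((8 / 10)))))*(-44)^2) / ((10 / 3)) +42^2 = 2047.14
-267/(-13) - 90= -903/13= -69.46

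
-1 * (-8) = 8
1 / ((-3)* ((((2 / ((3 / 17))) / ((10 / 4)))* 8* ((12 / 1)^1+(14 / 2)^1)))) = -5 / 10336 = -0.00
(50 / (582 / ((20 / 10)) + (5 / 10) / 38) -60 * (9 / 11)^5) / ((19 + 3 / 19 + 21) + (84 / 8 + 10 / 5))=-2954393986840 / 7127491898967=-0.41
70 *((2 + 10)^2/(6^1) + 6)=2100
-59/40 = -1.48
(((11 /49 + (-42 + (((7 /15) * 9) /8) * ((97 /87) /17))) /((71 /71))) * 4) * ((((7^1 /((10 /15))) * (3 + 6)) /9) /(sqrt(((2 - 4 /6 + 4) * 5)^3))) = -363002121 * sqrt(15) /110432000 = -12.73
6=6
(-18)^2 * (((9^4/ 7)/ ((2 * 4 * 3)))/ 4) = 177147/ 56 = 3163.34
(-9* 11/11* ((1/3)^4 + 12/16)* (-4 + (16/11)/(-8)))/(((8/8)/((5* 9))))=28405/22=1291.14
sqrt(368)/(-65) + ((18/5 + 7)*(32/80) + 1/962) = 101997/24050 - 4*sqrt(23)/65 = 3.95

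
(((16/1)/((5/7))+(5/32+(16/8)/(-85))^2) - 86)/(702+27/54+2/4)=-470407919/5201075200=-0.09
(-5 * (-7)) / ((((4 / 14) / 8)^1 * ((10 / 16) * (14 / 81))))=9072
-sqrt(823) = -28.69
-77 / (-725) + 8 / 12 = 1681 / 2175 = 0.77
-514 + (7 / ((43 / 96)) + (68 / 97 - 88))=-2442834 / 4171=-585.67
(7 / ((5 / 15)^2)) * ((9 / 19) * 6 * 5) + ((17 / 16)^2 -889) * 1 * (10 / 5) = -2141325 / 2432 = -880.48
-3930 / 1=-3930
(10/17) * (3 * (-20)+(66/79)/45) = -142156/4029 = -35.28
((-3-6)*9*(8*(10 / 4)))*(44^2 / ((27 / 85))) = -9873600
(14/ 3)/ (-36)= -7/ 54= -0.13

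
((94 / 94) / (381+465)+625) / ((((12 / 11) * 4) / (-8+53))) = 6445.32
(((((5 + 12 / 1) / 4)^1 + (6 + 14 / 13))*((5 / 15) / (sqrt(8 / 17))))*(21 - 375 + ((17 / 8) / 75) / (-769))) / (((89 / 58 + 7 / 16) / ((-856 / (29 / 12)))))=41175602360764*sqrt(34) / 686044125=349967.22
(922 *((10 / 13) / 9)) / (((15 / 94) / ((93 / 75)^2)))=759.32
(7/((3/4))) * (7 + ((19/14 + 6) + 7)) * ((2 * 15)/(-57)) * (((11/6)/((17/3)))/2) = -16445/969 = -16.97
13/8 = 1.62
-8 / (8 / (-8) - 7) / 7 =1 / 7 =0.14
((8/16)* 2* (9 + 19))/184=7/46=0.15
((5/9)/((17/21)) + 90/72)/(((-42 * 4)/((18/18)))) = -395/34272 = -0.01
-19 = -19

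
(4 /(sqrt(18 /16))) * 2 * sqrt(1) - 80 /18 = -40 /9 + 16 * sqrt(2) /3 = 3.10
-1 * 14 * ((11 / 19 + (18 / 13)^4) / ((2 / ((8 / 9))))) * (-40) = 5171521600 / 4883931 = 1058.89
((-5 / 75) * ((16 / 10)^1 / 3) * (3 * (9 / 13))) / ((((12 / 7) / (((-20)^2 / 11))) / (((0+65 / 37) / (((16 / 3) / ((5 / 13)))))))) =-0.20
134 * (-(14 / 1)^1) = -1876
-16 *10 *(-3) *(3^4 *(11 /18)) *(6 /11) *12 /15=10368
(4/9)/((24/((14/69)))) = 7/1863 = 0.00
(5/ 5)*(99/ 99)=1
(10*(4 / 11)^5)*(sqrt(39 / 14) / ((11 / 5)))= 25600*sqrt(546) / 12400927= 0.05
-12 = -12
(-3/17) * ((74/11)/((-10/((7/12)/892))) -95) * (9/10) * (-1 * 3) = -1510073793/33360800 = -45.26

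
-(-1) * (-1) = -1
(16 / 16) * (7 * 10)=70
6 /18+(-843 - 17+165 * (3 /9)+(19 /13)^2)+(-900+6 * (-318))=-1830539 /507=-3610.53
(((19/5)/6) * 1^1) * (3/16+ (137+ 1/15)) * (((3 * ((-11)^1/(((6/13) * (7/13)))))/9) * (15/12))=-1163509061/725760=-1603.16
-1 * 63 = -63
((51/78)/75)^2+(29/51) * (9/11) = 0.47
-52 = -52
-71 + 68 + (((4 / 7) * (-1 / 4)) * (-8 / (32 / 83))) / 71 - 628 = -1254345 / 1988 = -630.96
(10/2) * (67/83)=335/83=4.04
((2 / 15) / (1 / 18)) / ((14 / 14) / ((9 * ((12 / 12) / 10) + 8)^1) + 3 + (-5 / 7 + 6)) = 623 / 2180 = 0.29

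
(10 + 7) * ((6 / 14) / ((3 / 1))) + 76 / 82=963 / 287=3.36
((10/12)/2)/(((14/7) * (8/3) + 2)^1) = 5/88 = 0.06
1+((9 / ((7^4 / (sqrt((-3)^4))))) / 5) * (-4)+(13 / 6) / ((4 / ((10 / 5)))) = 296237 / 144060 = 2.06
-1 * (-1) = 1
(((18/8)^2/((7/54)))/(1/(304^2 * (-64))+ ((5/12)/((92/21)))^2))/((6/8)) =380153585664/66037699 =5756.61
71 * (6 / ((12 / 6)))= 213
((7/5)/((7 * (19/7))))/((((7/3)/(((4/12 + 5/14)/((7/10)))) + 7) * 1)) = 0.01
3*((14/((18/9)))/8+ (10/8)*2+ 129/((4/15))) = 11691/8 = 1461.38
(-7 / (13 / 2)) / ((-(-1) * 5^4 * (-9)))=14 / 73125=0.00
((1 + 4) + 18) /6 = 23 /6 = 3.83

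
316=316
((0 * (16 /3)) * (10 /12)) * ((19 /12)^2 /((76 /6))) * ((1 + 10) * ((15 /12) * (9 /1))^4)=0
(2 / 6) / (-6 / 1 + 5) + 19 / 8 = 49 / 24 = 2.04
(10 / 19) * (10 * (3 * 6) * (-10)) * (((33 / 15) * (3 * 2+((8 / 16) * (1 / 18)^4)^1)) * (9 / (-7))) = 49488725 / 3078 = 16078.21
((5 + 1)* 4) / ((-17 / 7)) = -168 / 17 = -9.88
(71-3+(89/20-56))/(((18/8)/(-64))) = -21056/45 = -467.91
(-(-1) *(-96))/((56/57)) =-684/7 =-97.71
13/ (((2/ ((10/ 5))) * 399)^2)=13/ 159201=0.00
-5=-5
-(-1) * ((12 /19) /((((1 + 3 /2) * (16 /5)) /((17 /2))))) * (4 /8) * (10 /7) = 255 /532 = 0.48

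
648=648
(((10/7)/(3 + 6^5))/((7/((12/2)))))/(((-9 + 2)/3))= -60/889399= -0.00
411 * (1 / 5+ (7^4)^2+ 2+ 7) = 11846684961 / 5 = 2369336992.20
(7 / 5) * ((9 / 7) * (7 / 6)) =21 / 10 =2.10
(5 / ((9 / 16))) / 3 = 80 / 27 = 2.96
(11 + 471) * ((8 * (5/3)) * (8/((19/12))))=616960/19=32471.58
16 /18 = 8 /9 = 0.89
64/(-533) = -64/533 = -0.12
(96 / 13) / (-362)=-48 / 2353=-0.02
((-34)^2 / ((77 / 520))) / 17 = 35360 / 77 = 459.22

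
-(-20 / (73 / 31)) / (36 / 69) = 3565 / 219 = 16.28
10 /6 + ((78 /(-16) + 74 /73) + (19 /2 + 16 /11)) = 168821 /19272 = 8.76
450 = 450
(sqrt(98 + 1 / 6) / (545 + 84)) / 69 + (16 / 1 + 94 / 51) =sqrt(3534) / 260406 + 910 / 51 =17.84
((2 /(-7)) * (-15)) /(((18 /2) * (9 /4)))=40 /189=0.21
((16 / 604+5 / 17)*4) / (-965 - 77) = -1646 / 1337407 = -0.00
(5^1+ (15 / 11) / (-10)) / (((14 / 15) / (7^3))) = 78645 / 44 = 1787.39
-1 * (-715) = 715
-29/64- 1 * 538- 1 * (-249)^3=988013475/64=15437710.55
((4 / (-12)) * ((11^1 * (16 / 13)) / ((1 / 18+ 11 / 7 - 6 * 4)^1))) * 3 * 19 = 421344 / 36647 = 11.50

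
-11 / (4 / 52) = -143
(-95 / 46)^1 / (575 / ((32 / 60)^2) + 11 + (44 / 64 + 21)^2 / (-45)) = -547200 / 535757653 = -0.00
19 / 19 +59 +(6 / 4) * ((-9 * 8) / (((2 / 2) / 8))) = -804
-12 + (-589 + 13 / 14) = -8401 / 14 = -600.07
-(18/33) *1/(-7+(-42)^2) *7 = -6/2761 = -0.00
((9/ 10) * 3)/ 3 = 9/ 10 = 0.90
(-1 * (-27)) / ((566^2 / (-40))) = -270 / 80089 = -0.00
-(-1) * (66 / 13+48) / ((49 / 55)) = 59.58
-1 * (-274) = 274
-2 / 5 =-0.40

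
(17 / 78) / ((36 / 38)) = 323 / 1404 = 0.23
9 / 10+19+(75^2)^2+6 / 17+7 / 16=31640645.69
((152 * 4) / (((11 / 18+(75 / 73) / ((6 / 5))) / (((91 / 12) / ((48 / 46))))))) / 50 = 2902991 / 48200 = 60.23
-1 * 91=-91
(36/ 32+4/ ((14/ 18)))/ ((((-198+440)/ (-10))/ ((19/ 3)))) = -11115/ 6776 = -1.64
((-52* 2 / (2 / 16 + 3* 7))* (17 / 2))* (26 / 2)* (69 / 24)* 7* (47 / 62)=-257278 / 31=-8299.29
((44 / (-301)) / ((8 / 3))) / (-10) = 33 / 6020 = 0.01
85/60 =17/12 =1.42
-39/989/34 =-39/33626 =-0.00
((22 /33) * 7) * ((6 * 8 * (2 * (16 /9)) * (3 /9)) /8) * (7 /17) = 6272 /459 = 13.66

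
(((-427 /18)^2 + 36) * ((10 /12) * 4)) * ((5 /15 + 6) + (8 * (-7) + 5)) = -64987655 /729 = -89146.30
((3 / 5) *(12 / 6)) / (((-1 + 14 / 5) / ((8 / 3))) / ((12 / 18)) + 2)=96 / 241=0.40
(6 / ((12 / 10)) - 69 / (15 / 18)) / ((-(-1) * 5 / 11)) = -4279 / 25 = -171.16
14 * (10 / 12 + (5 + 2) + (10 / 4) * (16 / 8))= 539 / 3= 179.67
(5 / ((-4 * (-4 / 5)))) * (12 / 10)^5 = 486 / 125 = 3.89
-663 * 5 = -3315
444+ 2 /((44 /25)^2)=430417 /968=444.65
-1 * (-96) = 96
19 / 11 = 1.73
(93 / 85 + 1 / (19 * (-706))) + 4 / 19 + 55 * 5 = 315039707 / 1140190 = 276.30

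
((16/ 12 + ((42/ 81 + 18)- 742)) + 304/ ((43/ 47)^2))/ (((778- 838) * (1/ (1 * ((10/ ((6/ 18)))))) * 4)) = 8960165/ 199692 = 44.87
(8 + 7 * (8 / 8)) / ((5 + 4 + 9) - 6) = 5 / 4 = 1.25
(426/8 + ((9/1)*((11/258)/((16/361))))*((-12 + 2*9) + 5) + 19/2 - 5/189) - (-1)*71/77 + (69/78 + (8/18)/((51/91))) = 4833679661/30105504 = 160.56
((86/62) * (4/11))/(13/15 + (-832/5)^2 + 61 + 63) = 12900/711338617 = 0.00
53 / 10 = 5.30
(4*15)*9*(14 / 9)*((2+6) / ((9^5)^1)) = 2240 / 19683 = 0.11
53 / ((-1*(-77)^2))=-53 / 5929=-0.01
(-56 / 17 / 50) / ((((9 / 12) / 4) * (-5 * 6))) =224 / 19125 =0.01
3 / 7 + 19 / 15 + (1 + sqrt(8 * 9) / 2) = 283 / 105 + 3 * sqrt(2) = 6.94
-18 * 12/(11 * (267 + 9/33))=-0.07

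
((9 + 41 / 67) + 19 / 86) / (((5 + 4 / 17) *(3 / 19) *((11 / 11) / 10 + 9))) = 91501055 / 69999657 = 1.31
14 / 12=7 / 6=1.17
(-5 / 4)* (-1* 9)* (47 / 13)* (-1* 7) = -14805 / 52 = -284.71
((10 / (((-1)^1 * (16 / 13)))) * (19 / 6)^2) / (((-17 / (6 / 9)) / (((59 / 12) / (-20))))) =-276887 / 352512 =-0.79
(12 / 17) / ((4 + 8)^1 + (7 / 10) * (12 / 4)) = 40 / 799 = 0.05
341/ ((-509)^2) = 341/ 259081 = 0.00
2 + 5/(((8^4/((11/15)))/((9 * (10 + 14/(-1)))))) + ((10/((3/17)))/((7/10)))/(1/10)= 17450315/21504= 811.49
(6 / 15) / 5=2 / 25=0.08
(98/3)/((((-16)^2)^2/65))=3185/98304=0.03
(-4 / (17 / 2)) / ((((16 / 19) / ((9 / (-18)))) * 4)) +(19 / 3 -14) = -6199 / 816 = -7.60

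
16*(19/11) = 304/11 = 27.64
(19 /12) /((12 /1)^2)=19 /1728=0.01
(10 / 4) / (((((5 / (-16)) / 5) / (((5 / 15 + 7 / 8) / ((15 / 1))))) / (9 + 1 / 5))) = -1334 / 45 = -29.64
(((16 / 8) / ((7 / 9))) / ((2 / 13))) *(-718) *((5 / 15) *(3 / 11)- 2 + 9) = -6552468 / 77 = -85096.99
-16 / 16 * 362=-362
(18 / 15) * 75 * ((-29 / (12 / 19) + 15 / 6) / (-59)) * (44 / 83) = 171930 / 4897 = 35.11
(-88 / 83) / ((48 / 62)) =-1.37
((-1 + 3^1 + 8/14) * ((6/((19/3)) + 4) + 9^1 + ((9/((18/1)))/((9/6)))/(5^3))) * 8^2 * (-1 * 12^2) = -5496090624/16625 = -330591.92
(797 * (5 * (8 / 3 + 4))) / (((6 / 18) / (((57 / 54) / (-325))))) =-258.85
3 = 3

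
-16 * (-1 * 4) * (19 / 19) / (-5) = -64 / 5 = -12.80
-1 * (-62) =62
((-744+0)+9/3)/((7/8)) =-5928/7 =-846.86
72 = 72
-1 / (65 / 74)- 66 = -4364 / 65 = -67.14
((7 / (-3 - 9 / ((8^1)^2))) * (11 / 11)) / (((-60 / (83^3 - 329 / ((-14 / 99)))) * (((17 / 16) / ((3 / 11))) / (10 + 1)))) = 1028811392 / 17085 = 60217.23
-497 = -497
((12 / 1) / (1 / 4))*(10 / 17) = 480 / 17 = 28.24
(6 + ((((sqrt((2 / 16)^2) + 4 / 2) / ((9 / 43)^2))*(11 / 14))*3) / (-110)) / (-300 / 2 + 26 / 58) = -4350203 / 131150880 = -0.03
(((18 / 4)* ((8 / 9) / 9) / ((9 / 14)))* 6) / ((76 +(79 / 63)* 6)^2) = 1372 / 2307387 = 0.00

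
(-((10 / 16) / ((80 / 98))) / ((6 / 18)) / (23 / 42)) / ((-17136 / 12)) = 0.00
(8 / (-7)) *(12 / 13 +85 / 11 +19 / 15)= -170176 / 15015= -11.33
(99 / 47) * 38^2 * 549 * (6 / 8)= 58862133 / 47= 1252385.81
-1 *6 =-6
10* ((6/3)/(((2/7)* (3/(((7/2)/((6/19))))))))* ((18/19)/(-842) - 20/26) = -19626215/98514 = -199.22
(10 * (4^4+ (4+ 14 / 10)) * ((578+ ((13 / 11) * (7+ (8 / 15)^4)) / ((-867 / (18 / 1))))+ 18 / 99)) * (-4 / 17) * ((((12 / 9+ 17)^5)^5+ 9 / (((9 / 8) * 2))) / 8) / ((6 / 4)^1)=-2617224880042973504594316275742076873780607387975690994532 / 2318119677456482480625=-1129029232396956802973384000000000000.00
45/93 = 15/31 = 0.48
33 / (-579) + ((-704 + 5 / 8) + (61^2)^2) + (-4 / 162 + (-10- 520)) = 1731461997797 / 125064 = 13844607.54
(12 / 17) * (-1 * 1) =-12 / 17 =-0.71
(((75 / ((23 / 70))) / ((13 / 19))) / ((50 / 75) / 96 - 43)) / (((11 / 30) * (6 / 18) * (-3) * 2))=215460000 / 20362199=10.58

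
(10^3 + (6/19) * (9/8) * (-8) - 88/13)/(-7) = -244626/1729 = -141.48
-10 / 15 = -2 / 3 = -0.67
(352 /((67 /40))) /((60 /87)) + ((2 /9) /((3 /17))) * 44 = 651464 /1809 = 360.12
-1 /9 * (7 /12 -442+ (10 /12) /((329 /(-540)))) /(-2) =-1748113 /71064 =-24.60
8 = 8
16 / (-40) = -0.40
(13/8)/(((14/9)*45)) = 0.02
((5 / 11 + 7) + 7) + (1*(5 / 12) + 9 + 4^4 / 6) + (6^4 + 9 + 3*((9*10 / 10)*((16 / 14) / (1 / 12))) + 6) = 1614989 / 924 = 1747.82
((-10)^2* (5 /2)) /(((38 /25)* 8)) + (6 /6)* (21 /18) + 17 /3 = 12491 /456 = 27.39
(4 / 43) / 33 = 4 / 1419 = 0.00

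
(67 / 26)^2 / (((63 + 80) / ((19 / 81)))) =85291 / 7830108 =0.01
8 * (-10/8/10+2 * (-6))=-97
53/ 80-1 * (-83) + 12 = 7653/ 80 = 95.66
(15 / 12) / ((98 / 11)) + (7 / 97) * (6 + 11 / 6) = 80489 / 114072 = 0.71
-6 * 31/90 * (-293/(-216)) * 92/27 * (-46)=4804907/10935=439.41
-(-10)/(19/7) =70/19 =3.68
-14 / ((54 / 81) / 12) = -252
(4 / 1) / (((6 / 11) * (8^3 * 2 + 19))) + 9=28183 / 3129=9.01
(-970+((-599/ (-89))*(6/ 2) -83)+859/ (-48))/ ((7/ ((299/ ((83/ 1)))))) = -1342094689/ 2482032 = -540.72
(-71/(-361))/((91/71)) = 0.15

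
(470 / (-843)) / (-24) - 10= -100925 / 10116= -9.98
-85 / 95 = -17 / 19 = -0.89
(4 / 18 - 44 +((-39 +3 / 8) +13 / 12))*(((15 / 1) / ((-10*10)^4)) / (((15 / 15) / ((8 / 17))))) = -1171 / 204000000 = -0.00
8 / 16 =1 / 2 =0.50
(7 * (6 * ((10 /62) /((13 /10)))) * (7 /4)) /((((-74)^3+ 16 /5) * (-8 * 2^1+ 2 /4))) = 6125 /4218686212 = 0.00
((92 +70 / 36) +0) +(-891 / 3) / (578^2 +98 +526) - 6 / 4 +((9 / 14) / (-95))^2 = 2798827159607 / 30276050175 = 92.44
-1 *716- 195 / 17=-12367 / 17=-727.47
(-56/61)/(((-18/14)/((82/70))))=2296/2745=0.84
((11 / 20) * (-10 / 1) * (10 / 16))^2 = 3025 / 256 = 11.82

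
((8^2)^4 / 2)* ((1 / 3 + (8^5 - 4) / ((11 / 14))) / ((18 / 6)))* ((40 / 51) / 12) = 6790326517760 / 891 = 7621017416.12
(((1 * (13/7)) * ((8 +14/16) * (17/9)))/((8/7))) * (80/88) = 78455/3168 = 24.76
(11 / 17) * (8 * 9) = 792 / 17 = 46.59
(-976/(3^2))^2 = 952576/81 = 11760.20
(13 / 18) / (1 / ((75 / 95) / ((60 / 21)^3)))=4459 / 182400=0.02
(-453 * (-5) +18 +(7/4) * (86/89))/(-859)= -406675/152902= -2.66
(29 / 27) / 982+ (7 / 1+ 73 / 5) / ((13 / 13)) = 2863657 / 132570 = 21.60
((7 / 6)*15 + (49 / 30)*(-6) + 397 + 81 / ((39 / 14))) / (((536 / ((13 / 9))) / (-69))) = -432331 / 5360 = -80.66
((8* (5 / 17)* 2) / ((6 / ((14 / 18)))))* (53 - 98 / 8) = 11410 / 459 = 24.86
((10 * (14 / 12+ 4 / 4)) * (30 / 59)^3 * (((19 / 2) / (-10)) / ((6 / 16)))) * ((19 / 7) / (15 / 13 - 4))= 366054000 / 53193161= 6.88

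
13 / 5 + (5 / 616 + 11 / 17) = 170441 / 52360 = 3.26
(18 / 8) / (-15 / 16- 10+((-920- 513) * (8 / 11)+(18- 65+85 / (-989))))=-391644 / 191506129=-0.00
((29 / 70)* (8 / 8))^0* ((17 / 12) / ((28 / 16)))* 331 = 5627 / 21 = 267.95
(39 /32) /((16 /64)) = 39 /8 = 4.88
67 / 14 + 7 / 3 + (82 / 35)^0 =341 / 42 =8.12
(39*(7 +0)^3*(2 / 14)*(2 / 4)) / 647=1911 / 1294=1.48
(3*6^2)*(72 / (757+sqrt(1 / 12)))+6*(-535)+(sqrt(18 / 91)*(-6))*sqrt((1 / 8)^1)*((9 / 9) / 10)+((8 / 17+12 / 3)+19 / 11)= -4106629760749 / 1285921769-9*sqrt(91) / 910-15552*sqrt(3) / 6876587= -3193.63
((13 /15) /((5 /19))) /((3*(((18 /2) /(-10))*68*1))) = -247 /13770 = -0.02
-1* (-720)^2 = -518400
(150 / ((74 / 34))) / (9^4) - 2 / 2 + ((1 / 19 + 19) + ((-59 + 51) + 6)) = 16.06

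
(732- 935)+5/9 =-1822/9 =-202.44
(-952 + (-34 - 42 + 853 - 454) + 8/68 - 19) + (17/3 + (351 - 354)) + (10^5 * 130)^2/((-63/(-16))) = 45967999999308974/1071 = 42920634919989.70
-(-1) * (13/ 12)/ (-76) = -13/ 912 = -0.01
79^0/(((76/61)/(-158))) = -4819/38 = -126.82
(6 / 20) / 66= 1 / 220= 0.00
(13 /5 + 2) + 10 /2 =48 /5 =9.60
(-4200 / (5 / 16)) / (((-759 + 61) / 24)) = 462.12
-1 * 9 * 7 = -63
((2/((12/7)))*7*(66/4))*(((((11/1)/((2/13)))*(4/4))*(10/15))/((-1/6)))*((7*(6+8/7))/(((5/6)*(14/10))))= -1651650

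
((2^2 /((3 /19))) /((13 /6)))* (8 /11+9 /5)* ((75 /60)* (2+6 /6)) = 15846 /143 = 110.81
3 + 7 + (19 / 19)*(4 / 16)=41 / 4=10.25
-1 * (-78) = 78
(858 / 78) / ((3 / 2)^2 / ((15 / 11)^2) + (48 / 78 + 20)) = 14300 / 28373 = 0.50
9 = 9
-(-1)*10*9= 90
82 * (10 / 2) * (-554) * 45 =-10221300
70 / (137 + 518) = 14 / 131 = 0.11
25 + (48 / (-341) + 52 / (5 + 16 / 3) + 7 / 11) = 10410 / 341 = 30.53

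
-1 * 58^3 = -195112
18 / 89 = 0.20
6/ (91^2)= 6/ 8281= 0.00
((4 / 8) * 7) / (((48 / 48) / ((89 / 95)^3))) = 4934783 / 1714750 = 2.88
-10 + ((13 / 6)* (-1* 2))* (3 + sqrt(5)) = -23 - 13* sqrt(5) / 3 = -32.69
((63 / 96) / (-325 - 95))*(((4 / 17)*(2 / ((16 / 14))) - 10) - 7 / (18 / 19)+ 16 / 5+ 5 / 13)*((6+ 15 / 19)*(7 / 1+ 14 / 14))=11454211 / 10077600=1.14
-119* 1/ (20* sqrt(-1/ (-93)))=-119* sqrt(93)/ 20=-57.38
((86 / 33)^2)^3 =404567235136 / 1291467969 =313.26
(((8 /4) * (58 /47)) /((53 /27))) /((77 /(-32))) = -100224 /191807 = -0.52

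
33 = 33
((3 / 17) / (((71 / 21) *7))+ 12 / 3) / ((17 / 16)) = 77392 / 20519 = 3.77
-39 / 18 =-13 / 6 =-2.17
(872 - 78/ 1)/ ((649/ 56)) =44464/ 649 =68.51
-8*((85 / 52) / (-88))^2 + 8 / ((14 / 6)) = 62768753 / 18322304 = 3.43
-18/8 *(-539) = 1212.75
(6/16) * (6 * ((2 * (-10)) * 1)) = -45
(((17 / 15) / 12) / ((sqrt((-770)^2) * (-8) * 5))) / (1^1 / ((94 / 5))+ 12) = -799 / 3140676000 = -0.00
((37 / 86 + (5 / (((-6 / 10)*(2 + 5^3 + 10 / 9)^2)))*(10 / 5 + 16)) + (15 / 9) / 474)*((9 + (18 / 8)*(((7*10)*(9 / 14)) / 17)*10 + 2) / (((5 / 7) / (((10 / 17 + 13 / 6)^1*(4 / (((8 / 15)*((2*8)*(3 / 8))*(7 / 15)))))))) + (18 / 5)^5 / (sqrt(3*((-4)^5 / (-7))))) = 37742875957413*sqrt(21) / 14112507415625 + 58169158201955405 / 187937954754768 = 321.77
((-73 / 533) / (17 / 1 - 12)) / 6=-73 / 15990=-0.00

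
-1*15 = -15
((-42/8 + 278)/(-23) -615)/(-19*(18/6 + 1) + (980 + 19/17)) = -980407/1415604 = -0.69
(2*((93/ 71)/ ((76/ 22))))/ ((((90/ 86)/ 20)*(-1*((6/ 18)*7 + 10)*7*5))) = -58652/ 1746955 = -0.03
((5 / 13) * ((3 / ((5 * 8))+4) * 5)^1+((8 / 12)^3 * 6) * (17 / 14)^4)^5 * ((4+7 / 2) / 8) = 62884540541013436794854723052612317995 / 305730503762685885490915242934272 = 205686.18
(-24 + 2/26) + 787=9920/13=763.08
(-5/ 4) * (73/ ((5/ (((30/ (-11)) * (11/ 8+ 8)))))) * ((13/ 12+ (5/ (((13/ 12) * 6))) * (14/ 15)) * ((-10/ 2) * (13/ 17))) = -38461875/ 11968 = -3213.73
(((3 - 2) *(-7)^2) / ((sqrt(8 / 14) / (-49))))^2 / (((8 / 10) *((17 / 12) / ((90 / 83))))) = 27238684725 / 2822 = 9652262.48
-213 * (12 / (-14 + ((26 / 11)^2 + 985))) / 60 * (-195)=335049 / 39389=8.51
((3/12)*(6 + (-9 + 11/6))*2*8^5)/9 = -57344/27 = -2123.85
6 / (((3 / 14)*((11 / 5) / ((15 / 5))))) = 420 / 11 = 38.18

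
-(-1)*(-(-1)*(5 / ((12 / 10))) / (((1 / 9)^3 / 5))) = 30375 / 2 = 15187.50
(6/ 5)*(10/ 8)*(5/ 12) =5/ 8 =0.62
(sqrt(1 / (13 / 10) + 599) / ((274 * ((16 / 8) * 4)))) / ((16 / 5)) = 5 * sqrt(101361) / 455936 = 0.00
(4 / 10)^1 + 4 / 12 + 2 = 41 / 15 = 2.73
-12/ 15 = -4/ 5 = -0.80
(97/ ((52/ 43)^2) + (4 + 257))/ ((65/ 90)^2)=71692857/ 114244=627.54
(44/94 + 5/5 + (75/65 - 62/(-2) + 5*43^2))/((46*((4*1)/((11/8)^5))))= 456518224569/1841954816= 247.84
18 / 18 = 1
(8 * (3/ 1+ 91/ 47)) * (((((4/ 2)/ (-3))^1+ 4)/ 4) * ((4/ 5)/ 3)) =3712/ 423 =8.78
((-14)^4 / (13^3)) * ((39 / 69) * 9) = 345744 / 3887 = 88.95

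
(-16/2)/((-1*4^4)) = 1/32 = 0.03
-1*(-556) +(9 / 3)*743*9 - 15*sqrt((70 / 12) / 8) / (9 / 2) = 20617 - 5*sqrt(105) / 18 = 20614.15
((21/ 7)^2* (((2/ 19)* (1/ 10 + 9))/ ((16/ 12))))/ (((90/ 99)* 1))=27027/ 3800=7.11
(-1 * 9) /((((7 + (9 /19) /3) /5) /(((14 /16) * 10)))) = -29925 /544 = -55.01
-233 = -233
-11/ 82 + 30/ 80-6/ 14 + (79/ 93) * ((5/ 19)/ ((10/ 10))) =145343/ 4057032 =0.04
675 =675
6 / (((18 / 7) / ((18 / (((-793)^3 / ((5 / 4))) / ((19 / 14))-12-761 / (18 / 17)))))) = -0.00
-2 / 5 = -0.40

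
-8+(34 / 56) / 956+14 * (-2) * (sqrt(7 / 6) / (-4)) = -214127 / 26768+7 * sqrt(42) / 6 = -0.44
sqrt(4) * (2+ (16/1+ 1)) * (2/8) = 19/2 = 9.50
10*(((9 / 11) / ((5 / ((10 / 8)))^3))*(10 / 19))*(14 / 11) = 1575 / 18392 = 0.09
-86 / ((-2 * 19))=43 / 19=2.26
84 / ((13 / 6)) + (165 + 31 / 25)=66628 / 325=205.01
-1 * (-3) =3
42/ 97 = 0.43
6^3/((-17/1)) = -216/17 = -12.71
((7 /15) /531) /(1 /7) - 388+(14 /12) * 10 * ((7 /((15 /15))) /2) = -347.16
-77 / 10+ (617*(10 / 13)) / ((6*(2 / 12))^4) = 60699 / 130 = 466.92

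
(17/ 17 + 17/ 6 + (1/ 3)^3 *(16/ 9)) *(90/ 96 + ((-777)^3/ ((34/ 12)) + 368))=-85338014846215/ 132192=-645561114.49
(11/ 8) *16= 22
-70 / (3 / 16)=-1120 / 3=-373.33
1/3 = 0.33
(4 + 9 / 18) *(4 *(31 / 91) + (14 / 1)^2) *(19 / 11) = 1535580 / 1001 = 1534.05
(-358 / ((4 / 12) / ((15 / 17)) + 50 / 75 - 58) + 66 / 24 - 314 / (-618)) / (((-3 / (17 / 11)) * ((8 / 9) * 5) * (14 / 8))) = -73423391 / 116155160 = -0.63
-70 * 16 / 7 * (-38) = 6080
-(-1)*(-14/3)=-14/3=-4.67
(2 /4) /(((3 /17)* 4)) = 17 /24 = 0.71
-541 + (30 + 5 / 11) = -5616 / 11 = -510.55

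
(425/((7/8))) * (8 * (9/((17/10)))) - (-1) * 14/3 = 432098/21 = 20576.10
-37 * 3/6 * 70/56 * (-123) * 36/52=204795/104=1969.18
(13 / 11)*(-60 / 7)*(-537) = 418860 / 77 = 5439.74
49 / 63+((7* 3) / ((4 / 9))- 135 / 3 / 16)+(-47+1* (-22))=-3425 / 144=-23.78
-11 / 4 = -2.75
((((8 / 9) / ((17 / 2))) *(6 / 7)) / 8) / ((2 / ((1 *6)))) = 4 / 119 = 0.03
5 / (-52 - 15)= -5 / 67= -0.07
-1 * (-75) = 75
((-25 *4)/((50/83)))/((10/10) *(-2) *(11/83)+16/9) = -62001/565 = -109.74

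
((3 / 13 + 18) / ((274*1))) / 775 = 237 / 2760550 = 0.00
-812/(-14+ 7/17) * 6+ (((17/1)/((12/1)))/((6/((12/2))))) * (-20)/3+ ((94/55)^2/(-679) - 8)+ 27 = 6804552926/18485775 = 368.10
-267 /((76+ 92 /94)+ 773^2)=-12549 /28087481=-0.00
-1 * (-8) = 8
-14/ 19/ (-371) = 2/ 1007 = 0.00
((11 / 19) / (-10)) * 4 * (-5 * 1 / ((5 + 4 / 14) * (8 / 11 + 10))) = 847 / 41477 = 0.02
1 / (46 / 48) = 24 / 23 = 1.04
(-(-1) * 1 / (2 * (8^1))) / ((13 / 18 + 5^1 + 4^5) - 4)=9 / 147704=0.00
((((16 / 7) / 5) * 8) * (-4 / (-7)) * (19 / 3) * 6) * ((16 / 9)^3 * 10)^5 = 448624815872616295301120000 / 10088665472637801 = 44468202170.98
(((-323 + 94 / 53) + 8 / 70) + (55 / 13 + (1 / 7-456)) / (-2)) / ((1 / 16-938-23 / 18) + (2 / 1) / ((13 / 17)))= 330931296 / 3252399325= 0.10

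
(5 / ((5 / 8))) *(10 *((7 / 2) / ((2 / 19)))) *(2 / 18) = 2660 / 9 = 295.56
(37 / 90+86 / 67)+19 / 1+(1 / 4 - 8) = 156113 / 12060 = 12.94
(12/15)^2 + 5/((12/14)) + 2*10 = 3971/150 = 26.47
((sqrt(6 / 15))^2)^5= 32 / 3125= 0.01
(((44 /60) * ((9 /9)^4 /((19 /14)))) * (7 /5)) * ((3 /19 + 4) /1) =3.15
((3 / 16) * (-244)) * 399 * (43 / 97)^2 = -3587.22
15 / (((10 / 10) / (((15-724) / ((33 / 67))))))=-237515 / 11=-21592.27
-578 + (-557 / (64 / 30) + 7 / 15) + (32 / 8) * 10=-798.63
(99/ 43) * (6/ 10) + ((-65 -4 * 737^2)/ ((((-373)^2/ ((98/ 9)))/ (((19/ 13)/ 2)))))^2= 97757498572300786952/ 6329989668786615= 15443.55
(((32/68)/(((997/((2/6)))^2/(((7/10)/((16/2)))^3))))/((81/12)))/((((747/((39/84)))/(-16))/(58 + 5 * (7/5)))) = -8281/2453895704570400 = -0.00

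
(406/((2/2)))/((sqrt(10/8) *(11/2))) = 1624 *sqrt(5)/55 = 66.02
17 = 17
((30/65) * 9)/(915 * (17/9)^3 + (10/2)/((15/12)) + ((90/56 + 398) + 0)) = 367416/581141119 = 0.00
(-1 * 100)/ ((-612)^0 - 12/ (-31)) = -3100/ 43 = -72.09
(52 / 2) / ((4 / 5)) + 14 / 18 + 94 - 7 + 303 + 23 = 8033 / 18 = 446.28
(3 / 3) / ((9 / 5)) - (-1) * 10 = 95 / 9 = 10.56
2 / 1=2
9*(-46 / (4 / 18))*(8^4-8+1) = -7617807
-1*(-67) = 67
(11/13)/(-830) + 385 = 4154139/10790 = 385.00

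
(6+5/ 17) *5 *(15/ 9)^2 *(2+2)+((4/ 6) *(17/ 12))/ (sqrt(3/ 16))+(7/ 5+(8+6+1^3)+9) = 34 *sqrt(3)/ 27+286931/ 765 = 377.25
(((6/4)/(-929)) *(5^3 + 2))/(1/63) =-24003/1858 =-12.92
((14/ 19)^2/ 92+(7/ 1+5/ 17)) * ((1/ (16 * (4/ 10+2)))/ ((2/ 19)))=1.81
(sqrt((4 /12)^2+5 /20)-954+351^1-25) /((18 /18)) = -628+sqrt(13) /6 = -627.40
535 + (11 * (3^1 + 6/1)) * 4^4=25879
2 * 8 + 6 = 22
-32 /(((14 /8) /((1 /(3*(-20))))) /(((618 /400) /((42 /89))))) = 18334 /18375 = 1.00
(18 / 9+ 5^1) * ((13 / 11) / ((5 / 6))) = 546 / 55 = 9.93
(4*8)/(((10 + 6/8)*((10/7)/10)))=20.84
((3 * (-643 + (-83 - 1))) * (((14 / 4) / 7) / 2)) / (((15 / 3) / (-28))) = 15267 / 5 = 3053.40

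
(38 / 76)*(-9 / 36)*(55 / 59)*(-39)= 2145 / 472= 4.54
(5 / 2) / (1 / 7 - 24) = -35 / 334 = -0.10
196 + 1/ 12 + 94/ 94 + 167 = 4369/ 12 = 364.08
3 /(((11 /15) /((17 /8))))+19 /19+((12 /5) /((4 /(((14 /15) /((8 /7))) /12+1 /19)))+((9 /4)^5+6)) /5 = 1800998579 /80256000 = 22.44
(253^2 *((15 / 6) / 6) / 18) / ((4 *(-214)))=-320045 / 184896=-1.73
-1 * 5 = -5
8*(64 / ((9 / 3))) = 512 / 3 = 170.67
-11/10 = -1.10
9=9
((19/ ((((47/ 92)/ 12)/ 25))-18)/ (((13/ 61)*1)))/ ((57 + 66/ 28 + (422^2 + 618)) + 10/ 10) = 447115116/ 1529133203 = 0.29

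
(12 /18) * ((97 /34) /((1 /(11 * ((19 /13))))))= 20273 /663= 30.58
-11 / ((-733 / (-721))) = -7931 / 733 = -10.82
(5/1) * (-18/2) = -45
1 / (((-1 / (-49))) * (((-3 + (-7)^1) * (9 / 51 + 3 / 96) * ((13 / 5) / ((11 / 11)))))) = -9.07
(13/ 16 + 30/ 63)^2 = 1.66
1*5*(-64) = -320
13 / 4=3.25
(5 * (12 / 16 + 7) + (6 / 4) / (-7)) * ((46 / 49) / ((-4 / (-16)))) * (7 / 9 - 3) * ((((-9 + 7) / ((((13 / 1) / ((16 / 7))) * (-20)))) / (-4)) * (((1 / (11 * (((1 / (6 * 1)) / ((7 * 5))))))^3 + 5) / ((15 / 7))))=4592.93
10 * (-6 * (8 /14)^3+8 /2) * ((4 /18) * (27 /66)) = 9880 /3773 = 2.62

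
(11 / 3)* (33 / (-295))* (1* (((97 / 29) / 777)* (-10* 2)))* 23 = 1079804 / 1329447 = 0.81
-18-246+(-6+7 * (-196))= -1642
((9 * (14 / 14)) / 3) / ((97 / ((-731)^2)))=1603083 / 97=16526.63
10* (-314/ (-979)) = 3140/ 979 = 3.21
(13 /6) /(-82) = -13 /492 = -0.03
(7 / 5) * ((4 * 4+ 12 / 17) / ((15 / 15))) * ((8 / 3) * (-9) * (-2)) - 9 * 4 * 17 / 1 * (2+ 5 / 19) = -423804 / 1615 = -262.42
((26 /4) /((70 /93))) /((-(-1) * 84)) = 403 /3920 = 0.10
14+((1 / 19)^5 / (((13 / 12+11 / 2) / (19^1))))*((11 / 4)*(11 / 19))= 2738565857 / 195611821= 14.00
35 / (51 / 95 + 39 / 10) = 6650 / 843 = 7.89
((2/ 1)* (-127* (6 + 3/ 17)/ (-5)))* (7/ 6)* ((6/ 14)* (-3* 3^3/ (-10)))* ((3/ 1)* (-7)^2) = 31755969/ 170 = 186799.82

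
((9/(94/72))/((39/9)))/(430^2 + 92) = 81/9419176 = 0.00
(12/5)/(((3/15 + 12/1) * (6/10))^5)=7812500/68412300381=0.00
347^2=120409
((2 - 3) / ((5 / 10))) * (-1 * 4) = 8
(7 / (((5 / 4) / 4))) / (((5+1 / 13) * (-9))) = -728 / 1485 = -0.49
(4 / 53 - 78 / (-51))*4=5784 / 901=6.42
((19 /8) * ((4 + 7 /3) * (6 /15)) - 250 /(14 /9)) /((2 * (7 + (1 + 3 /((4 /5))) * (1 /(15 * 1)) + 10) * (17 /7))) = -64973 /35326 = -1.84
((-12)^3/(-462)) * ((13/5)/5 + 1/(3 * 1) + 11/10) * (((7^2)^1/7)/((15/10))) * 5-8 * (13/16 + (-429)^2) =-161938043/110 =-1472164.03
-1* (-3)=3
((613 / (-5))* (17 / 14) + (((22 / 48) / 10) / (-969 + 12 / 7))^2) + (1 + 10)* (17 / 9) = -2367847643004257 / 18485285011200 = -128.09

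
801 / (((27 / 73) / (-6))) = -12994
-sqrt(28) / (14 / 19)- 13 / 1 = -13- 19* sqrt(7) / 7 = -20.18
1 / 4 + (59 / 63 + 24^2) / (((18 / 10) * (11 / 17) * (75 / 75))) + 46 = 13511825 / 24948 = 541.60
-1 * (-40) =40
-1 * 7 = -7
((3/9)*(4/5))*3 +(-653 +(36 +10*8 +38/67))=-179437/335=-535.63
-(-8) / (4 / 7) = 14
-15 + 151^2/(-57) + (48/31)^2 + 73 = -18603367/54777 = -339.62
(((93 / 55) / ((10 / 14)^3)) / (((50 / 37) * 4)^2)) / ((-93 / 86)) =-20191381 / 137500000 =-0.15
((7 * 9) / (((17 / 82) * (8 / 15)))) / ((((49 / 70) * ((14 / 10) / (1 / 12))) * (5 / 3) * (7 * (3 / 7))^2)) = 3075 / 952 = 3.23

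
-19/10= -1.90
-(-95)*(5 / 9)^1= 475 / 9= 52.78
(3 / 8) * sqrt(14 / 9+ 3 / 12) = sqrt(65) / 16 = 0.50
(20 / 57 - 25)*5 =-7025 / 57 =-123.25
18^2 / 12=27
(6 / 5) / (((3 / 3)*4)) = 3 / 10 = 0.30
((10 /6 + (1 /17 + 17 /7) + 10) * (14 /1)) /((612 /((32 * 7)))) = 565936 /7803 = 72.53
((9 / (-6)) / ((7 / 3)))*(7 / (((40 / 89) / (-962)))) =385281 / 40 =9632.02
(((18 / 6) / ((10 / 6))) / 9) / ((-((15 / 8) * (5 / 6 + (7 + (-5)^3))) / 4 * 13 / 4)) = 256 / 228475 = 0.00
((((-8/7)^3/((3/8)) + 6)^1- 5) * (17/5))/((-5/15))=52139/1715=30.40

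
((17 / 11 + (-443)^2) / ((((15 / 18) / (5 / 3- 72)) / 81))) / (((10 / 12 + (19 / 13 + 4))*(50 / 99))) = -25900499754792 / 61375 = -422004069.32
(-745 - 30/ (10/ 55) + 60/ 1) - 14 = -864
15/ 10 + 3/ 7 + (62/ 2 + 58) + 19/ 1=1539/ 14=109.93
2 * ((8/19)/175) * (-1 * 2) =-32/3325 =-0.01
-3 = -3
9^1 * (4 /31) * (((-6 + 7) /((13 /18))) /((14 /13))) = 324 /217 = 1.49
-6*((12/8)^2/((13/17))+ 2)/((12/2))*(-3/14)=771/728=1.06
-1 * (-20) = 20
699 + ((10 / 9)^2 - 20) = 55099 / 81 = 680.23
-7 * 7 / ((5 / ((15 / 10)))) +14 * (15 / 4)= 189 / 5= 37.80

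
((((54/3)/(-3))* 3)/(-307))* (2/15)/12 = 1/1535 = 0.00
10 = 10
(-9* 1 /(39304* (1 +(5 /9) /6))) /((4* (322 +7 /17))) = -9 /55381648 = -0.00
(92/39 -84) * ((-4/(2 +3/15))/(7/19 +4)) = 1209920/35607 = 33.98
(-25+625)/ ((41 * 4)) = 150/ 41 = 3.66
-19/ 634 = -0.03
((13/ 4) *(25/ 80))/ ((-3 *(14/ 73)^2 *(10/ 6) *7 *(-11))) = 69277/ 965888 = 0.07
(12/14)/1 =6/7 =0.86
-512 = -512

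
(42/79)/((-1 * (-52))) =21/2054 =0.01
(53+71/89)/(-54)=-266/267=-1.00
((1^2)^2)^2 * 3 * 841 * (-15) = -37845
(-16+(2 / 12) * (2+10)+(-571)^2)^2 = 106293604729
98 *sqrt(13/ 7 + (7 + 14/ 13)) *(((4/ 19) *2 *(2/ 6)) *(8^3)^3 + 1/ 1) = 30064772668 *sqrt(20566)/ 741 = 5818548143.31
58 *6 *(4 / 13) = 1392 / 13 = 107.08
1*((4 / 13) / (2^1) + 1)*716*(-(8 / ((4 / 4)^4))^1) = -85920 / 13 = -6609.23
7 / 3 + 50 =157 / 3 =52.33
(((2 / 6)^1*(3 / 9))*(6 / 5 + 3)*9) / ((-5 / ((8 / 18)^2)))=-112 / 675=-0.17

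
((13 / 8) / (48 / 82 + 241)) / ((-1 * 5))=-533 / 396200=-0.00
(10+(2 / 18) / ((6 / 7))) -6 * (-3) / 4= 395 / 27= 14.63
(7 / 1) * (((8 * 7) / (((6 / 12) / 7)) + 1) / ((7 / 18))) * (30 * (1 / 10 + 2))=890190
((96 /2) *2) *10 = 960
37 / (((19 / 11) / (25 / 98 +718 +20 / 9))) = 258632627 / 16758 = 15433.38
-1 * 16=-16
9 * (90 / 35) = 162 / 7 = 23.14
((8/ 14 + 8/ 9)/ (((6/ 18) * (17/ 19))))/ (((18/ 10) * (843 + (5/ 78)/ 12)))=0.00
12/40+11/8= 67/40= 1.68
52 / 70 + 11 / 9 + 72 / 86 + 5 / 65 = 506986 / 176085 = 2.88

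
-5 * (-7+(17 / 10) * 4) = 1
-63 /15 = -21 /5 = -4.20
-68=-68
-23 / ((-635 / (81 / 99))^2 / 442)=-823446 / 48790225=-0.02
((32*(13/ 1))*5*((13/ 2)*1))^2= 182790400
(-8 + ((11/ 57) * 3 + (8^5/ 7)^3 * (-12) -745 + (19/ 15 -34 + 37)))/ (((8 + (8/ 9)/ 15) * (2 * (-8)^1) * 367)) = 135371871694058931/ 5204424064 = 26010922.64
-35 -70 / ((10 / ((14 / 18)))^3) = -2553901 / 72900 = -35.03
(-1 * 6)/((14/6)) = -18/7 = -2.57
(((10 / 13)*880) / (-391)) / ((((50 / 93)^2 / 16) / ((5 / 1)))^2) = -421302892032 / 3176875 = -132615.51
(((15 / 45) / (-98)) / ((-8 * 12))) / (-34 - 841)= -1 / 24696000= -0.00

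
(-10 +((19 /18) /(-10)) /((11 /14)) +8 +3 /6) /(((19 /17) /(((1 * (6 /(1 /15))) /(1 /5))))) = -137530 /209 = -658.04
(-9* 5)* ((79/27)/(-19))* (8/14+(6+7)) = 1975/21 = 94.05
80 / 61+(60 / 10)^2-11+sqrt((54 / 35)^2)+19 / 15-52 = -29308 / 1281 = -22.88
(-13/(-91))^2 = 1/49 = 0.02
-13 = -13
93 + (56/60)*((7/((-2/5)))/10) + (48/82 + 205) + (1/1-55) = 298831/1230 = 242.95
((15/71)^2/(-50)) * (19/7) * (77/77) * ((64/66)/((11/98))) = -12768/609961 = -0.02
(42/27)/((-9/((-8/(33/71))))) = 7952/2673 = 2.97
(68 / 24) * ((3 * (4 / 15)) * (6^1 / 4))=17 / 5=3.40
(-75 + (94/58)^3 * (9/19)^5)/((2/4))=-9046175487996/60389578511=-149.80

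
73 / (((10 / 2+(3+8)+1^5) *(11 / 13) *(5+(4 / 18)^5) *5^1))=56037501 / 276083995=0.20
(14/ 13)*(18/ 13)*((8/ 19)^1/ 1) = 2016/ 3211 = 0.63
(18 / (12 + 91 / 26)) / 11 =36 / 341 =0.11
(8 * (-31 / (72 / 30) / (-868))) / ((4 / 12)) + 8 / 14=13 / 14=0.93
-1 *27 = -27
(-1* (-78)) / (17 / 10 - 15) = -780 / 133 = -5.86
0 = 0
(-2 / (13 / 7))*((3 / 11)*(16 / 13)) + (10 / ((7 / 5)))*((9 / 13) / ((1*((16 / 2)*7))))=-99537 / 364364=-0.27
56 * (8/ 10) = 224/ 5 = 44.80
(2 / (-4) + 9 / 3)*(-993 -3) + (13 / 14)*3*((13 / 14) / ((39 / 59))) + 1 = -487077 / 196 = -2485.09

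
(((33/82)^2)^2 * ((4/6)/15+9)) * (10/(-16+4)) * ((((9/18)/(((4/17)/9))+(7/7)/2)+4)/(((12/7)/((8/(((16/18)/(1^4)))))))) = -70952467509/2893579264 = -24.52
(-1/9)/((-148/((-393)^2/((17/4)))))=17161/629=27.28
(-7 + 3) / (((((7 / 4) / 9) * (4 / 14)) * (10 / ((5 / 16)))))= -9 / 4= -2.25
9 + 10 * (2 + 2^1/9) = 281/9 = 31.22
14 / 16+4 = 39 / 8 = 4.88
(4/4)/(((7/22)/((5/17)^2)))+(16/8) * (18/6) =12688/2023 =6.27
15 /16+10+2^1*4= 303 /16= 18.94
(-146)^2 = 21316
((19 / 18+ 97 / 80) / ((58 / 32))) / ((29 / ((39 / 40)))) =21229 / 504600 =0.04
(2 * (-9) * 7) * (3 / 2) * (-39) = 7371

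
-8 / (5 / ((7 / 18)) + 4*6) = -28 / 129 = -0.22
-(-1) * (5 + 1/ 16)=81/ 16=5.06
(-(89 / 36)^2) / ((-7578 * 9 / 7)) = 0.00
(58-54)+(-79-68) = -143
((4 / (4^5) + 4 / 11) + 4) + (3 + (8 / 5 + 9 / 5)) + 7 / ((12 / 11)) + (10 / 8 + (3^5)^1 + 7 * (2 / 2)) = 11338661 / 42240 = 268.43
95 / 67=1.42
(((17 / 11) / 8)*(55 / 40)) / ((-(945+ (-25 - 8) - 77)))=-17 / 53440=-0.00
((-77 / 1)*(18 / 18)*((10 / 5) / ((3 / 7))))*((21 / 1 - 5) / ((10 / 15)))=-8624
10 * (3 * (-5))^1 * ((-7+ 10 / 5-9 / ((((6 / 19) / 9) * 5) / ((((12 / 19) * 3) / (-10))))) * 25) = -17700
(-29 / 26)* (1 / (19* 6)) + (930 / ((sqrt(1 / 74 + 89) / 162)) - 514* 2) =-3047021 / 2964 + 150660* sqrt(487438) / 6587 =14940.71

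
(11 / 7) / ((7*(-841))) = -11 / 41209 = -0.00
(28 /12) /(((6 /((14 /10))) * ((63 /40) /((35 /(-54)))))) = -490 /2187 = -0.22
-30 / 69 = -10 / 23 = -0.43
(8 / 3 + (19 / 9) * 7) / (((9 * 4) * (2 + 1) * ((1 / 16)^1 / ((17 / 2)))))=5338 / 243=21.97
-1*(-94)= 94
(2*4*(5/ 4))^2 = 100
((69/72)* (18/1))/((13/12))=207/13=15.92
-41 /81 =-0.51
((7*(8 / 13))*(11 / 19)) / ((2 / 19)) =308 / 13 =23.69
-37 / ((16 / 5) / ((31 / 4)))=-5735 / 64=-89.61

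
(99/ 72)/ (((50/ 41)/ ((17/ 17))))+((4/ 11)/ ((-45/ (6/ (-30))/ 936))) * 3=24929/ 4400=5.67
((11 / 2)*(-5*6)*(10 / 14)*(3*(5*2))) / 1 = -24750 / 7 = -3535.71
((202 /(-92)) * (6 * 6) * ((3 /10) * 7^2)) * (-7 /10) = 813.36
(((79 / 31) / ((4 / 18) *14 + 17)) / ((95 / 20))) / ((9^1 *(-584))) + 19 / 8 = 147866367 / 62259656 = 2.37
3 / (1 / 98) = 294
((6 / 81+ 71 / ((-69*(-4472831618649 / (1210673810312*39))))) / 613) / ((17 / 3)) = 3375216920138134 / 1072061700852648267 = 0.00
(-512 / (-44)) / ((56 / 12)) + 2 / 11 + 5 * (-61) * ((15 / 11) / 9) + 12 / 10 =-48899 / 1155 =-42.34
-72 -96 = -168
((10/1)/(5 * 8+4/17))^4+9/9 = 13732777921/13680577296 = 1.00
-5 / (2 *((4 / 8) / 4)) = -20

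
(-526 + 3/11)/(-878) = 5783/9658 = 0.60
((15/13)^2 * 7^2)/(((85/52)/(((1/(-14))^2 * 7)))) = 315/221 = 1.43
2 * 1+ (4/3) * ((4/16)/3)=19/9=2.11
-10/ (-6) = 5/ 3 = 1.67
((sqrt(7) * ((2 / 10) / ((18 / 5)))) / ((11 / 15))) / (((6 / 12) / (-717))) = -1195 * sqrt(7) / 11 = -287.42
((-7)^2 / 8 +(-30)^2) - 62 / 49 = 354705 / 392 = 904.86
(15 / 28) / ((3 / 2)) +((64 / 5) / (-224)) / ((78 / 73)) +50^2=6825829 / 2730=2500.30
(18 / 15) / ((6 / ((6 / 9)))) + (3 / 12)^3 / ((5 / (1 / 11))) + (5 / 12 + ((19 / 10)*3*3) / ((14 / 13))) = 404807 / 24640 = 16.43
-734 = -734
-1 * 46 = -46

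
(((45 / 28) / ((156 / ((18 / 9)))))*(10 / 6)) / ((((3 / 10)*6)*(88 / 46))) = 2875 / 288288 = 0.01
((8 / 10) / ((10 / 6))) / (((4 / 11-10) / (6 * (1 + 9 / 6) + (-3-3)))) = -594 / 1325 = -0.45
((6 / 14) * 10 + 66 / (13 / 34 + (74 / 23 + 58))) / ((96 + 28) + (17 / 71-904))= -42751798 / 6222745837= -0.01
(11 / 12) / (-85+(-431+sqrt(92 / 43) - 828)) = -13244 / 19418089 - 11 *sqrt(989) / 466034136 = -0.00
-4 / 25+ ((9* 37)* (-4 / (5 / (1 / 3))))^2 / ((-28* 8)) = -12377 / 350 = -35.36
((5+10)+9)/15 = 8/5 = 1.60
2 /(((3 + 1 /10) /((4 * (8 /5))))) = 128 /31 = 4.13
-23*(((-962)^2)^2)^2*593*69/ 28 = -172572744166310138791284590784/ 7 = -24653249166615734113040660000.00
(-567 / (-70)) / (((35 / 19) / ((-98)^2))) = 1055754 / 25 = 42230.16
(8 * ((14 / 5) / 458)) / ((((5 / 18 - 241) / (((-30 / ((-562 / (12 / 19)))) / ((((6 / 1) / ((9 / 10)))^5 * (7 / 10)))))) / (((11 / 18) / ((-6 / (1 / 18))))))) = 891 / 211906404920000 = 0.00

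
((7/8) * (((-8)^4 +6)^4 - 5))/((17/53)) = 105040440352919281/136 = 772356179065582.95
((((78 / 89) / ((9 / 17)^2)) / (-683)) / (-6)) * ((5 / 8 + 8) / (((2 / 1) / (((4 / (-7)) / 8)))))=-86411 / 367639776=-0.00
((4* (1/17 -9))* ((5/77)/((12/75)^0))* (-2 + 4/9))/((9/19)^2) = 2194880/136323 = 16.10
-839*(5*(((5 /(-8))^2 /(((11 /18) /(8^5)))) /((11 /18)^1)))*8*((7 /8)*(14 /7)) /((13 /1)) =-154841103.62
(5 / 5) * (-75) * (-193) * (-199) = -2880525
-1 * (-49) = 49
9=9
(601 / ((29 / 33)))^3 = 7801268682537 / 24389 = 319868329.27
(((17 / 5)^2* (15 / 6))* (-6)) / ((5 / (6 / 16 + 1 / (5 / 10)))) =-16473 / 200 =-82.36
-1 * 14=-14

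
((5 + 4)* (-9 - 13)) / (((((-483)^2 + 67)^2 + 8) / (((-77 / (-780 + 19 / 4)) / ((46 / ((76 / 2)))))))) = -6897 / 23118426114109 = -0.00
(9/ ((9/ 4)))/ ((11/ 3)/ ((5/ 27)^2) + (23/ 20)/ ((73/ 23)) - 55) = 29200/ 381661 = 0.08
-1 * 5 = -5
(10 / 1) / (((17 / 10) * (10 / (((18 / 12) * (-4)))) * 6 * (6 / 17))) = -5 / 3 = -1.67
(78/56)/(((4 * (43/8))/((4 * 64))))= 4992/301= 16.58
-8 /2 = -4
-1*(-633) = 633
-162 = -162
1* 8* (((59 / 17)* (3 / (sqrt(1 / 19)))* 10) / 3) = 4720* sqrt(19) / 17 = 1210.24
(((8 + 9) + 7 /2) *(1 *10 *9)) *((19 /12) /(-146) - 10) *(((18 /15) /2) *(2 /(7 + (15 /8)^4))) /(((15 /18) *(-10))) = 19881649152 /144717025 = 137.38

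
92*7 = 644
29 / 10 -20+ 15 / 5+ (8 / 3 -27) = -1153 / 30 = -38.43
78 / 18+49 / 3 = 62 / 3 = 20.67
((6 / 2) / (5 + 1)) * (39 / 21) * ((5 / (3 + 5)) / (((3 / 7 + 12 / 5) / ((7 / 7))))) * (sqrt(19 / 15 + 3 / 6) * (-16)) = -65 * sqrt(1590) / 594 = -4.36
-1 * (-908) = 908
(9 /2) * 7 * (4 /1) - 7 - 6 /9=355 /3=118.33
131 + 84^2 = 7187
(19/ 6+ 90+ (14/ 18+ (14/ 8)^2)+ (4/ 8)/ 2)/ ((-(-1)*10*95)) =2801/ 27360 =0.10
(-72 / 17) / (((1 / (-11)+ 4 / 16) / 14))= -6336 / 17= -372.71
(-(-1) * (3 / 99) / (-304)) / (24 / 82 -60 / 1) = 41 / 24558336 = 0.00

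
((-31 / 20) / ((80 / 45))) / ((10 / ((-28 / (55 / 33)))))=5859 / 4000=1.46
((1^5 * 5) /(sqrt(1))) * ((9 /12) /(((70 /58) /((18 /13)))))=783 /182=4.30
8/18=4/9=0.44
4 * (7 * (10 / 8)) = 35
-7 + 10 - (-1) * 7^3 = 346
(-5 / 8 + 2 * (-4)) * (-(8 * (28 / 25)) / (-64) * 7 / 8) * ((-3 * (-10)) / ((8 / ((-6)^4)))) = -5134.89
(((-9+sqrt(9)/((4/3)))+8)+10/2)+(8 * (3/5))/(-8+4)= 101/20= 5.05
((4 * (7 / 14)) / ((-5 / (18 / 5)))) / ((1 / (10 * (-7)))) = 504 / 5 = 100.80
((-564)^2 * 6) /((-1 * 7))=-1908576 /7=-272653.71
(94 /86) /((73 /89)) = 4183 /3139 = 1.33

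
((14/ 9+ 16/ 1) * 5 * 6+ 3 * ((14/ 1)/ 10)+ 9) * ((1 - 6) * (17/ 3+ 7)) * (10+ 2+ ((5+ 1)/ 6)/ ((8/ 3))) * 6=-2538723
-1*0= 0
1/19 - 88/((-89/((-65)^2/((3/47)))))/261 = 332087087/1324053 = 250.81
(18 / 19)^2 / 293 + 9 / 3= 3.00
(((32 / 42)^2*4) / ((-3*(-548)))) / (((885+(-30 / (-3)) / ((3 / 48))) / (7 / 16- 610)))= -52016 / 63135765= -0.00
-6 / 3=-2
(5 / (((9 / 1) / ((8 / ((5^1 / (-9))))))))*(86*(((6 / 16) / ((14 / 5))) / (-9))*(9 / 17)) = 645 / 119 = 5.42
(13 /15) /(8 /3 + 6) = 1 /10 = 0.10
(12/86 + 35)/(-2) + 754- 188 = 47165/86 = 548.43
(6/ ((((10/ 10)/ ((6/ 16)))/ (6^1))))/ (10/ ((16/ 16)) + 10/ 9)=243/ 200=1.22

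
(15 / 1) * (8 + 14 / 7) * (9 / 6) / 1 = 225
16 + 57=73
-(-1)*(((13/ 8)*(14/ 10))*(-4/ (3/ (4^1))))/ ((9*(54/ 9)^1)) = -91/ 405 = -0.22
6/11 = 0.55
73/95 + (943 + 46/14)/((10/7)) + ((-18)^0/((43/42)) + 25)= 2815158/4085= 689.15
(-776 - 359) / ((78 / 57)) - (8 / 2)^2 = -21981 / 26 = -845.42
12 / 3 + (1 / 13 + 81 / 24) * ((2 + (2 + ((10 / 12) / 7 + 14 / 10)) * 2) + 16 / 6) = 484891 / 10920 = 44.40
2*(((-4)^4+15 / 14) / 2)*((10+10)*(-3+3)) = 0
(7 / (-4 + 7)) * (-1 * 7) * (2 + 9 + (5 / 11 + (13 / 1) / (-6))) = -30037 / 198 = -151.70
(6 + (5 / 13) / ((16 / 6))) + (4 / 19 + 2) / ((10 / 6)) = 7.47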